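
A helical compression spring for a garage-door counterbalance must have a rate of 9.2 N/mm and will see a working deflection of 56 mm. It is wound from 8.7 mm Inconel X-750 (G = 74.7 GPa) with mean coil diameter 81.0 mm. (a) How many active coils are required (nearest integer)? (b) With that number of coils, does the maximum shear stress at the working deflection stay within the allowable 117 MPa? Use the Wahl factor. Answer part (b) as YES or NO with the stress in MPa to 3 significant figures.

(a) 11 coils; (b) NO, τ_max = 186 MPa

N_a = Gd⁴/(8D³k) = (74.7×10³)(8.7⁴)/(8·81.0³·9.2) = 10.94 → N_a = 11
Actual rate k = Gd⁴/(8D³·11) = 9.1508 N/mm
Working load F = kδ = 9.1508·56 = 512.45 N
C = 81.0/8.7 = 9.3103; K_W = (4C−1)/(4C−4)+0.615/C = 1.1563
τ_max = K_W·8FD/(πd³) = 1.1563·160.51 = 185.6 MPa
τ_max > 117 MPa → exceeds allowable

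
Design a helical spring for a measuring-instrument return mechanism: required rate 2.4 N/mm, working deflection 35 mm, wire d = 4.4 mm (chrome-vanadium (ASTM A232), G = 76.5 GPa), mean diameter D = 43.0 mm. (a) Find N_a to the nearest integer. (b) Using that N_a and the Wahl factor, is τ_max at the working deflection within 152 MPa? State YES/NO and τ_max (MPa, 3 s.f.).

N_a = Gd⁴/(8D³k) = (76.5×10³)(4.4⁴)/(8·43.0³·2.4) = 18.78 → N_a = 19
Actual rate k = Gd⁴/(8D³·19) = 2.3726 N/mm
Working load F = kδ = 2.3726·35 = 83.041 N
C = 43.0/4.4 = 9.7727; K_W = (4C−1)/(4C−4)+0.615/C = 1.1484
τ_max = K_W·8FD/(πd³) = 1.1484·106.74 = 122.59 MPa
τ_max ≤ 152 MPa → acceptable

(a) 19 coils; (b) YES, τ_max = 123 MPa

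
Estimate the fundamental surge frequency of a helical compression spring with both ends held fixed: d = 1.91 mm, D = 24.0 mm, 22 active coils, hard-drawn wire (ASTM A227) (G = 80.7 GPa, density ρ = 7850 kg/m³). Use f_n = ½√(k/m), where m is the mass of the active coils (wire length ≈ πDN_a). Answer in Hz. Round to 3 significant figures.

54.4 Hz

k = Gd⁴/(8D³N_a) = (80.7×10³)(1.91⁴)/(8·24.0³·22) = 0.44143 N/mm = 441.43 N/m
Wire length L = πDN_a = π·24.0·22 = 1658.8 mm
m = ρ·(πd²/4)·L = 7850 × 2.8652×10⁻⁶ m² × 1.6588 m = 0.037309 kg
f_n = ½√(k/m) = 0.5·√(441.43/0.037309) = 0.5·√(11832) = 54.387 Hz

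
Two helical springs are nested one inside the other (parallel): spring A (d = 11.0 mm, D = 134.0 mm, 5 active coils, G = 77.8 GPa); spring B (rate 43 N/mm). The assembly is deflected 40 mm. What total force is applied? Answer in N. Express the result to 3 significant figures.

2190 N

k_A = Gd⁴/(8D³N_a) = (77.8×10³)(11.0⁴)/(8·134.0³·5) = 11.835 N/mm
Parallel: k_eq = 11.835 + 43 = 54.835 N/mm
F = k_eq·δ = 54.835·40 = 2193.4 N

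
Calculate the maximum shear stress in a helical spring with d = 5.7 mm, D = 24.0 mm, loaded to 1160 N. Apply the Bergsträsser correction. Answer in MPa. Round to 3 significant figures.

521 MPa

Spring index C = D/d = 24.0/5.7 = 4.2105
K_B = (4C+2)/(4C−3) = 18.842/13.842 = 1.3612
τ₀ = 8FD/(πd³) = 8·1160·24.0/(π·5.7³) = 222720/581.8 = 382.81 MPa
τ_max = K·τ₀ = 1.3612 × 382.81 = 521.09 MPa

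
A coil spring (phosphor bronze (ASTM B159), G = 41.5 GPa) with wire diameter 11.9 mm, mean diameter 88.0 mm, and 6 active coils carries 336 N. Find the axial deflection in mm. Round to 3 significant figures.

13.2 mm

k = Gd⁴/(8D³N_a) = (41.5×10³)(11.9⁴)/(8·88.0³·6) = 25.442 N/mm
δ = F/k = 336 / 25.442 = 13.207 mm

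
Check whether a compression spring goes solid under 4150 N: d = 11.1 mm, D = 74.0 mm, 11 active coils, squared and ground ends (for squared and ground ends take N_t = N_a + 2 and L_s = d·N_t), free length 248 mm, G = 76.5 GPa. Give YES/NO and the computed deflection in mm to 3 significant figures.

YES, δ = 127 mm

k = Gd⁴/(8D³N_a) = (76.5×10³)(11.1⁴)/(8·74.0³·11) = 32.567 N/mm
N_t = 13; L_s = 11.1·13 = 144.3 mm; δ_solid = L₀ − L_s = 248 − 144.3 = 103.7 mm
δ = F/k = 4150/32.567 = 127.43 mm
δ ≥ δ_solid → spring goes solid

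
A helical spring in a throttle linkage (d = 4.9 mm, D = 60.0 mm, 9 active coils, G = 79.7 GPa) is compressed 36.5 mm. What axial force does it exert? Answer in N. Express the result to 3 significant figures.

k = Gd⁴/(8D³N_a) = (79.7×10³)(4.9⁴)/(8·60.0³·9) = 2.9543 N/mm
F = k·δ = 2.9543 × 36.5 = 107.83 N

108 N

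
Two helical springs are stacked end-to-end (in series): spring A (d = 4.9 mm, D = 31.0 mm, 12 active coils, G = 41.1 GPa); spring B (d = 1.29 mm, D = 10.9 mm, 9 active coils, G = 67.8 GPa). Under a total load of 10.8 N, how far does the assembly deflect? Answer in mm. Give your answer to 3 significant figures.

6.67 mm

k_A = Gd⁴/(8D³N_a) = (41.1×10³)(4.9⁴)/(8·31.0³·12) = 8.2846 N/mm
k_B = Gd⁴/(8D³N_a) = (67.8×10³)(1.29⁴)/(8·10.9³·9) = 2.0136 N/mm
Series: 1/k_eq = 1/8.2846 + 1/2.0136 = 0.61733; k_eq = 1.6199 N/mm
δ = F/k_eq = 10.8/1.6199 = 6.6671 mm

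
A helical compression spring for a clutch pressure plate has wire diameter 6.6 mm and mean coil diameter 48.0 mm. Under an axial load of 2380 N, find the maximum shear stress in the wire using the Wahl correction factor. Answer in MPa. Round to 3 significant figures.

1220 MPa

Spring index C = D/d = 48.0/6.6 = 7.2727
K_W = (4C−1)/(4C−4) + 0.615/C = 28.091/25.091 + 0.0846 = 1.2041
τ₀ = 8FD/(πd³) = 8·2380·48.0/(π·6.6³) = 913920/903.2 = 1011.9 MPa
τ_max = K·τ₀ = 1.2041 × 1011.9 = 1218.4 MPa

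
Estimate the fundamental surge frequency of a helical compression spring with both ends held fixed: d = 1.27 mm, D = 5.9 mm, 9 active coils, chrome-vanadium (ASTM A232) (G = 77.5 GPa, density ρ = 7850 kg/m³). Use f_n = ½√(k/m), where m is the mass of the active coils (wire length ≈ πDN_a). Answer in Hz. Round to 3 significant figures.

k = Gd⁴/(8D³N_a) = (77.5×10³)(1.27⁴)/(8·5.9³·9) = 13.634 N/mm = 13634 N/m
Wire length L = πDN_a = π·5.9·9 = 166.82 mm
m = ρ·(πd²/4)·L = 7850 × 1.2668×10⁻⁶ m² × 0.16682 m = 0.0016589 kg
f_n = ½√(k/m) = 0.5·√(13634/0.0016589) = 0.5·√(8.219e+06) = 1433.4 Hz

1430 Hz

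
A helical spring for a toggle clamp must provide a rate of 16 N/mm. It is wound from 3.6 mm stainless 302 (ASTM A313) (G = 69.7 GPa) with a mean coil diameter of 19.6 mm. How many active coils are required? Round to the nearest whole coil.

N_a = Gd⁴/(8D³k) = (69.7×10³ × 3.6⁴)/(8 × 19.6³ × 16)
    = 1.17069e+07 / 963781 = 12.15 → 12 coils

12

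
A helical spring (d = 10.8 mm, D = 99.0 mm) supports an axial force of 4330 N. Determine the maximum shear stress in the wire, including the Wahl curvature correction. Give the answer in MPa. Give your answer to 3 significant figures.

Spring index C = D/d = 99.0/10.8 = 9.1667
K_W = (4C−1)/(4C−4) + 0.615/C = 35.667/32.667 + 0.0671 = 1.1589
τ₀ = 8FD/(πd³) = 8·4330·99.0/(π·10.8³) = 3.42936e+06/3957.5 = 866.55 MPa
τ_max = K·τ₀ = 1.1589 × 866.55 = 1004.3 MPa

1000 MPa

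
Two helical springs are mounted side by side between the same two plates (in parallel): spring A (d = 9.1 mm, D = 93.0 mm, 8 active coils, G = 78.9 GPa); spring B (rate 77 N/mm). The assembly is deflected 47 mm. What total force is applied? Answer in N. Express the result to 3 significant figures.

4110 N

k_A = Gd⁴/(8D³N_a) = (78.9×10³)(9.1⁴)/(8·93.0³·8) = 10.51 N/mm
Parallel: k_eq = 10.51 + 77 = 87.51 N/mm
F = k_eq·δ = 87.51·47 = 4113 N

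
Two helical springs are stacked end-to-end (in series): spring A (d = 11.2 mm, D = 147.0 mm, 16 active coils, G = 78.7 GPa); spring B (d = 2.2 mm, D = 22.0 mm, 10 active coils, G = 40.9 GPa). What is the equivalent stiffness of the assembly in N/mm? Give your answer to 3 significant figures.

0.821 N/mm

k_A = Gd⁴/(8D³N_a) = (78.7×10³)(11.2⁴)/(8·147.0³·16) = 3.0457 N/mm
k_B = Gd⁴/(8D³N_a) = (40.9×10³)(2.2⁴)/(8·22.0³·10) = 1.1248 N/mm
Series: 1/k_eq = 1/3.0457 + 1/1.1248 = 1.2174; k_eq = 0.82141 N/mm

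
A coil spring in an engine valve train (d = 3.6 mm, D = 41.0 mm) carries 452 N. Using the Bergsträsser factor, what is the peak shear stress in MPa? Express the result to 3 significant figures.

1130 MPa

Spring index C = D/d = 41.0/3.6 = 11.3889
K_B = (4C+2)/(4C−3) = 47.556/42.556 = 1.1175
τ₀ = 8FD/(πd³) = 8·452·41.0/(π·3.6³) = 148256/146.57 = 1011.5 MPa
τ_max = K·τ₀ = 1.1175 × 1011.5 = 1130.3 MPa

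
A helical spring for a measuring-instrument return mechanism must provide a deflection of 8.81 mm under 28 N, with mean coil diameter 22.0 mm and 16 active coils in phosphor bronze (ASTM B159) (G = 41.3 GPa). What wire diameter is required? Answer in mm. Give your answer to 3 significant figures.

Required rate k = F/δ = 28/8.81 = 3.1782 N/mm
d = (8D³N_a·k / G)^(1/4) = (8·22.0³·16·3.1782 / (41.3×10³))^0.25
  = (104.88)^0.25 = 3.2002 mm

3.20 mm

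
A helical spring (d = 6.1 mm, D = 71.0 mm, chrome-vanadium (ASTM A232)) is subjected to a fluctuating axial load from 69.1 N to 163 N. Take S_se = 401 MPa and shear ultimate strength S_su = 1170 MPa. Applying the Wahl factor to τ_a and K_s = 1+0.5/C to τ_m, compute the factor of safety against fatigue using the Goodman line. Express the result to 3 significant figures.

5.34

C = D/d = 71.0/6.1 = 11.6393; K_W = (4C−1)/(4C−4)+0.615/C = 1.1233; K_s = 1+0.5/C = 1.0430
F_a = (F_max−F_min)/2 = 46.95 N; F_m = (F_max+F_min)/2 = 116.05 N
τ_a = K_W·8F_aD/(πd³) = 1.1233 × 37.398 = 42.01 MPa
τ_m = K_s·8F_mD/(πd³) = 1.0430 × 92.439 = 96.41 MPa
Goodman: 1/n_f = τ_a/S_se + τ_m/S_su = 42.01/401 + 96.41/1170 = 0.10476 + 0.08240 = 0.18716
n_f = 1/0.18716 = 5.343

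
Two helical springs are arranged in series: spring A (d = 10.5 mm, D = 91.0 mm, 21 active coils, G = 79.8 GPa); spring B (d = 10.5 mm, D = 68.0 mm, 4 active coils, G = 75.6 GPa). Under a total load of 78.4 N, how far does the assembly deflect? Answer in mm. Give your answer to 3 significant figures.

11.1 mm

k_A = Gd⁴/(8D³N_a) = (79.8×10³)(10.5⁴)/(8·91.0³·21) = 7.6617 N/mm
k_B = Gd⁴/(8D³N_a) = (75.6×10³)(10.5⁴)/(8·68.0³·4) = 91.328 N/mm
Series: 1/k_eq = 1/7.6617 + 1/91.328 = 0.14147; k_eq = 7.0687 N/mm
δ = F/k_eq = 78.4/7.0687 = 11.091 mm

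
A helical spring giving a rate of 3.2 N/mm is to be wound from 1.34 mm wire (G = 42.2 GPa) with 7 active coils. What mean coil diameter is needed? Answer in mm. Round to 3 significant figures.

9.12 mm

D = (Gd⁴/(8N_a·k))^(1/3) = (42.2×10³·1.34⁴/(8·7·3.2))^(1/3)
  = (759.265)^(1/3) = 9.1229 mm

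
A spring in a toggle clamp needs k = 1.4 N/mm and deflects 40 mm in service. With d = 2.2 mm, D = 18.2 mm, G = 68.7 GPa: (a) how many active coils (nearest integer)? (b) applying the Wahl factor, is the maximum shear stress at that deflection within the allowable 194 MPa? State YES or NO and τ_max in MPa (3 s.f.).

(a) 24 coils; (b) NO, τ_max = 285 MPa

N_a = Gd⁴/(8D³k) = (68.7×10³)(2.2⁴)/(8·18.2³·1.4) = 23.84 → N_a = 24
Actual rate k = Gd⁴/(8D³·24) = 1.3904 N/mm
Working load F = kδ = 1.3904·40 = 55.615 N
C = 18.2/2.2 = 8.2727; K_W = (4C−1)/(4C−4)+0.615/C = 1.1775
τ_max = K_W·8FD/(πd³) = 1.1775·242.07 = 285.03 MPa
τ_max > 194 MPa → exceeds allowable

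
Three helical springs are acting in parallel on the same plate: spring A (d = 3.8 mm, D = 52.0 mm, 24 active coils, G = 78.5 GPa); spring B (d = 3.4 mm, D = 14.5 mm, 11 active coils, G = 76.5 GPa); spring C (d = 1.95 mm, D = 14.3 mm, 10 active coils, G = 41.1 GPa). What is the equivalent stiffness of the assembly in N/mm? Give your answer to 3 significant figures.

41.3 N/mm

k_A = Gd⁴/(8D³N_a) = (78.5×10³)(3.8⁴)/(8·52.0³·24) = 0.60631 N/mm
k_B = Gd⁴/(8D³N_a) = (76.5×10³)(3.4⁴)/(8·14.5³·11) = 38.106 N/mm
k_C = Gd⁴/(8D³N_a) = (41.1×10³)(1.95⁴)/(8·14.3³·10) = 2.5403 N/mm
Parallel: k_eq = 0.60631 + 38.106 + 2.5403 = 41.252 N/mm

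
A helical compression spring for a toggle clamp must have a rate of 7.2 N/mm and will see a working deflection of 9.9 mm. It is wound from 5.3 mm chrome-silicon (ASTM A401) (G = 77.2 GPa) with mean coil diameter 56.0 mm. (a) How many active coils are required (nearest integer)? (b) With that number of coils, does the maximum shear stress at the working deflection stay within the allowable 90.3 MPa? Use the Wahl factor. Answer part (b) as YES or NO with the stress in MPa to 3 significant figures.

(a) 6 coils; (b) YES, τ_max = 77.9 MPa

N_a = Gd⁴/(8D³k) = (77.2×10³)(5.3⁴)/(8·56.0³·7.2) = 6.022 → N_a = 6
Actual rate k = Gd⁴/(8D³·6) = 7.2263 N/mm
Working load F = kδ = 7.2263·9.9 = 71.54 N
C = 56.0/5.3 = 10.5660; K_W = (4C−1)/(4C−4)+0.615/C = 1.1366
τ_max = K_W·8FD/(πd³) = 1.1366·68.525 = 77.886 MPa
τ_max ≤ 90.3 MPa → acceptable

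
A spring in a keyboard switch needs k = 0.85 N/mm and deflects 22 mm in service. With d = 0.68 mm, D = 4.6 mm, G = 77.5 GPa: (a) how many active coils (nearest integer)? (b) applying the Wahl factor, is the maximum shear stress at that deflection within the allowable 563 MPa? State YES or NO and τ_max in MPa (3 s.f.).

N_a = Gd⁴/(8D³k) = (77.5×10³)(0.68⁴)/(8·4.6³·0.85) = 25.04 → N_a = 25
Actual rate k = Gd⁴/(8D³·25) = 0.8512 N/mm
Working load F = kδ = 0.8512·22 = 18.726 N
C = 4.6/0.68 = 6.7647; K_W = (4C−1)/(4C−4)+0.615/C = 1.2210
τ_max = K_W·8FD/(πd³) = 1.2210·697.63 = 851.82 MPa
τ_max > 563 MPa → exceeds allowable

(a) 25 coils; (b) NO, τ_max = 852 MPa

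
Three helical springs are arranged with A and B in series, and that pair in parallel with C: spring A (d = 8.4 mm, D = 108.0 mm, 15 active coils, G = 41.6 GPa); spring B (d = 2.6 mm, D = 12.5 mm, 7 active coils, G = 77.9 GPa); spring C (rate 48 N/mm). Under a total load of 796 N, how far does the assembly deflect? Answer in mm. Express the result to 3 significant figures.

16.1 mm

k_A = Gd⁴/(8D³N_a) = (41.6×10³)(8.4⁴)/(8·108.0³·15) = 1.3701 N/mm
k_B = Gd⁴/(8D³N_a) = (77.9×10³)(2.6⁴)/(8·12.5³·7) = 32.547 N/mm
Springs A,B series: k_AB = 1/(1/1.3701+1/32.547) = 1.3148 N/mm; parallel with C: k_eq = 1.3148+48 = 49.315 N/mm
δ = F/k_eq = 796/49.315 = 16.141 mm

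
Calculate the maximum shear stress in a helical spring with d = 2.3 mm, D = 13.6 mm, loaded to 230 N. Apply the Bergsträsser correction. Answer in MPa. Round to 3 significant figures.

813 MPa

Spring index C = D/d = 13.6/2.3 = 5.9130
K_B = (4C+2)/(4C−3) = 25.652/20.652 = 1.2421
τ₀ = 8FD/(πd³) = 8·230·13.6/(π·2.3³) = 25024/38.224 = 654.67 MPa
τ_max = K·τ₀ = 1.2421 × 654.67 = 813.17 MPa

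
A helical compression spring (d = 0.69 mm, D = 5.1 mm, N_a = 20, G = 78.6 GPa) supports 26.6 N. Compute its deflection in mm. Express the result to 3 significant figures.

k = Gd⁴/(8D³N_a) = (78.6×10³)(0.69⁴)/(8·5.1³·20) = 0.83944 N/mm
δ = F/k = 26.6 / 0.83944 = 31.688 mm

31.7 mm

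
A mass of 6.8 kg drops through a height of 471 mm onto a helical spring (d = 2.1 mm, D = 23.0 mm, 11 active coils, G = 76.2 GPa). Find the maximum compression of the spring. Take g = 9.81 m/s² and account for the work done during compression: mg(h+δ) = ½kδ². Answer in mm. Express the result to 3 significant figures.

267 mm

k = Gd⁴/(8D³N_a) = (76.2×10³)(2.1⁴)/(8·23.0³·11) = 1.3841 N/mm
W = mg = 6.8 × 9.81 = 66.708 N
½kδ² − Wδ − Wh = 0 → δ = (W + √(W² + 2kWh))/k
δ = (66.708 + √(4450 + 86975.1))/1.3841 = (66.708 + 302.37)/1.3841 = 266.65 mm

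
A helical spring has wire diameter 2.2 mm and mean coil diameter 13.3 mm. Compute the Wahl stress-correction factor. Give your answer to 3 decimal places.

1.250

C = D/d = 13.3/2.2 = 6.0455
K_W = (4C−1)/(4C−4) + 0.615/C = 23.182/20.182 + 0.1017 = 1.2504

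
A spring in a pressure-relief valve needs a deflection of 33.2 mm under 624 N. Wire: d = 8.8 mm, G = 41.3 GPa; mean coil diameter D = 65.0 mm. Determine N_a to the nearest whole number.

Required rate k = F/δ = 624/33.2 = 18.795 N/mm
N_a = Gd⁴/(8D³k) = (41.3×10³ × 8.8⁴)/(8 × 65.0³ × 18.795)
    = 2.47674e+08 / 4.1293e+07 = 5.998 → 6 coils

6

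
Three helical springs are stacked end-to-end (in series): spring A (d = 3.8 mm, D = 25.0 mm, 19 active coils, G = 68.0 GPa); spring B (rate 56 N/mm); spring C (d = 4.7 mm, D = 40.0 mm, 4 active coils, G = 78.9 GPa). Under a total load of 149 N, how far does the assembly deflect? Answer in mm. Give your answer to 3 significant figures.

k_A = Gd⁴/(8D³N_a) = (68.0×10³)(3.8⁴)/(8·25.0³·19) = 5.9701 N/mm
k_C = Gd⁴/(8D³N_a) = (78.9×10³)(4.7⁴)/(8·40.0³·4) = 18.799 N/mm
Series: 1/k_eq = 1/5.9701 + 1/56 + 1/18.799 = 0.23855; k_eq = 4.1919 N/mm
δ = F/k_eq = 149/4.1919 = 35.544 mm

35.5 mm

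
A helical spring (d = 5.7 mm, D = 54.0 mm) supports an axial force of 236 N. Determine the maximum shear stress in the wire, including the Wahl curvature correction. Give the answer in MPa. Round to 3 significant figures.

Spring index C = D/d = 54.0/5.7 = 9.4737
K_W = (4C−1)/(4C−4) + 0.615/C = 36.895/33.895 + 0.0649 = 1.1534
τ₀ = 8FD/(πd³) = 8·236·54.0/(π·5.7³) = 101952/581.8 = 175.24 MPa
τ_max = K·τ₀ = 1.1534 × 175.24 = 202.12 MPa

202 MPa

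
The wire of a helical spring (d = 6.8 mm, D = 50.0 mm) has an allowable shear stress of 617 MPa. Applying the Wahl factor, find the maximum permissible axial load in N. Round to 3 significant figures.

1270 N

C = D/d = 50.0/6.8 = 7.3529
K_W = (4C−1)/(4C−4) + 0.615/C = 28.412/25.412 + 0.0836 = 1.2017
τ_max = K·8FD/(πd³) → F_max = τ_allow·πd³/(8DK)
F_max = 617·π·6.8³/(8·50.0·1.2017) = 6.0948e+05/480.68 = 1268 N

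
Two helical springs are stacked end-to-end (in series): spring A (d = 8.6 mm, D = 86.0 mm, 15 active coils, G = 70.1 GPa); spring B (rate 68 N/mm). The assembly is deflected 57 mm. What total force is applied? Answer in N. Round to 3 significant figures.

267 N

k_A = Gd⁴/(8D³N_a) = (70.1×10³)(8.6⁴)/(8·86.0³·15) = 5.0238 N/mm
Series: 1/k_eq = 1/5.0238 + 1/68 = 0.21376; k_eq = 4.6782 N/mm
F = k_eq·δ = 4.6782·57 = 266.66 N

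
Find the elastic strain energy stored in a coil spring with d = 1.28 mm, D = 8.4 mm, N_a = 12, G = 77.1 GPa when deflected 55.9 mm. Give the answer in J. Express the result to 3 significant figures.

k = Gd⁴/(8D³N_a) = (77.1×10³)(1.28⁴)/(8·8.4³·12) = 3.6374 N/mm
U = ½kδ² = 0.5 × 3.6374 × 55.9² = 5683 N·mm = 5.683 J

5.68 J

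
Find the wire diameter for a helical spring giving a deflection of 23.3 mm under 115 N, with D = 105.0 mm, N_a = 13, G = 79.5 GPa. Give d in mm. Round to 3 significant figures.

9.30 mm

Required rate k = F/δ = 115/23.3 = 4.9356 N/mm
d = (8D³N_a·k / G)^(1/4) = (8·105.0³·13·4.9356 / (79.5×10³))^0.25
  = (7474.4)^0.25 = 9.2981 mm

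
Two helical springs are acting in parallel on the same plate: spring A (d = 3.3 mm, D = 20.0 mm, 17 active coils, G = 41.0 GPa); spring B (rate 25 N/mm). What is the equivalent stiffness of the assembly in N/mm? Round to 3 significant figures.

29.5 N/mm

k_A = Gd⁴/(8D³N_a) = (41.0×10³)(3.3⁴)/(8·20.0³·17) = 4.469 N/mm
Parallel: k_eq = 4.469 + 25 = 29.469 N/mm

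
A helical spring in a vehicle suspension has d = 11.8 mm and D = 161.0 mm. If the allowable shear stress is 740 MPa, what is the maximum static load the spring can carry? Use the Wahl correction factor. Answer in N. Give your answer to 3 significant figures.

C = D/d = 161.0/11.8 = 13.6441
K_W = (4C−1)/(4C−4) + 0.615/C = 53.576/50.576 + 0.0451 = 1.1044
τ_max = K·8FD/(πd³) → F_max = τ_allow·πd³/(8DK)
F_max = 740·π·11.8³/(8·161.0·1.1044) = 3.8197e+06/1422.5 = 2685.3 N

2690 N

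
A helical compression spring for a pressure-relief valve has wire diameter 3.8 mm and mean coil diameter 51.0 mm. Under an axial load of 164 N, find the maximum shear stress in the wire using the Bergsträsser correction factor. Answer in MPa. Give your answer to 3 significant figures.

Spring index C = D/d = 51.0/3.8 = 13.4211
K_B = (4C+2)/(4C−3) = 55.684/50.684 = 1.0987
τ₀ = 8FD/(πd³) = 8·164·51.0/(π·3.8³) = 66912/172.39 = 388.15 MPa
τ_max = K·τ₀ = 1.0987 × 388.15 = 426.44 MPa

426 MPa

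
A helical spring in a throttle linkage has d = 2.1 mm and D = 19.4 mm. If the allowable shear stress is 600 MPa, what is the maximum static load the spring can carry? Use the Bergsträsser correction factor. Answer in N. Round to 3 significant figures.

C = D/d = 19.4/2.1 = 9.2381
K_B = (4C+2)/(4C−3) = 38.952/33.952 = 1.1473
τ_max = K·8FD/(πd³) → F_max = τ_allow·πd³/(8DK)
F_max = 600·π·2.1³/(8·19.4·1.1473) = 17457/178.06 = 98.04 N

98.0 N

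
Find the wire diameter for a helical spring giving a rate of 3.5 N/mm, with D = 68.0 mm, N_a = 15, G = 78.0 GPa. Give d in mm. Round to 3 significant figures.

6.41 mm

d = (8D³N_a·k / G)^(1/4) = (8·68.0³·15·3.5 / (78.0×10³))^0.25
  = (1693.1)^0.25 = 6.4146 mm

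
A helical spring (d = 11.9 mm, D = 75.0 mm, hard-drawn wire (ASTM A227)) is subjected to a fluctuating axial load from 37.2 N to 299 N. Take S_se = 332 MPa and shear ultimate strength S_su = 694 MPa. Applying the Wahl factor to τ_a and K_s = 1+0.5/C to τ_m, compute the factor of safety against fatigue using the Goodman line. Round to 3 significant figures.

C = D/d = 75.0/11.9 = 6.3025; K_W = (4C−1)/(4C−4)+0.615/C = 1.2390; K_s = 1+0.5/C = 1.0793
F_a = (F_max−F_min)/2 = 130.9 N; F_m = (F_max+F_min)/2 = 168.1 N
τ_a = K_W·8F_aD/(πd³) = 1.2390 × 14.835 = 18.381 MPa
τ_m = K_s·8F_mD/(πd³) = 1.0793 × 19.051 = 20.563 MPa
Goodman: 1/n_f = τ_a/S_se + τ_m/S_su = 18.381/332 + 20.563/694 = 0.05537 + 0.02963 = 0.084995
n_f = 1/0.084995 = 11.77

11.8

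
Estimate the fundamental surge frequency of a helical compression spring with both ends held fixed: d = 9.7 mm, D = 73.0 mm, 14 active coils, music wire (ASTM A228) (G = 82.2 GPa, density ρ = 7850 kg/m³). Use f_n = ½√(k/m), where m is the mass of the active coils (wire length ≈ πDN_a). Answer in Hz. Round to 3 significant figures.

47.3 Hz

k = Gd⁴/(8D³N_a) = (82.2×10³)(9.7⁴)/(8·73.0³·14) = 16.702 N/mm = 16702 N/m
Wire length L = πDN_a = π·73.0·14 = 3210.7 mm
m = ρ·(πd²/4)·L = 7850 × 73.898×10⁻⁶ m² × 3.2107 m = 1.8625 kg
f_n = ½√(k/m) = 0.5·√(16702/1.8625) = 0.5·√(8967.4) = 47.348 Hz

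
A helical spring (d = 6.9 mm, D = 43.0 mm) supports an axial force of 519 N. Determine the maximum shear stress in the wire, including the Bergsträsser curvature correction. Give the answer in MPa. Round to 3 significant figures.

212 MPa

Spring index C = D/d = 43.0/6.9 = 6.2319
K_B = (4C+2)/(4C−3) = 26.928/21.928 = 1.2280
τ₀ = 8FD/(πd³) = 8·519·43.0/(π·6.9³) = 178536/1032 = 172.99 MPa
τ_max = K·τ₀ = 1.2280 × 172.99 = 212.44 MPa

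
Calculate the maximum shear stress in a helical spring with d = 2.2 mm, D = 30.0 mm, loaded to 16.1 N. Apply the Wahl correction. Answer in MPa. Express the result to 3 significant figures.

Spring index C = D/d = 30.0/2.2 = 13.6364
K_W = (4C−1)/(4C−4) + 0.615/C = 53.545/50.545 + 0.0451 = 1.1045
τ₀ = 8FD/(πd³) = 8·16.1·30.0/(π·2.2³) = 3864/33.452 = 115.51 MPa
τ_max = K·τ₀ = 1.1045 × 115.51 = 127.58 MPa

128 MPa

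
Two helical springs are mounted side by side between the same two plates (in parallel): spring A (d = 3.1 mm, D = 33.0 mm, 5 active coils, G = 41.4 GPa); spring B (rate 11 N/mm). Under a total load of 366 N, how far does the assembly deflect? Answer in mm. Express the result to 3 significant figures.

26.8 mm

k_A = Gd⁴/(8D³N_a) = (41.4×10³)(3.1⁴)/(8·33.0³·5) = 2.6598 N/mm
Parallel: k_eq = 2.6598 + 11 = 13.66 N/mm
δ = F/k_eq = 366/13.66 = 26.794 mm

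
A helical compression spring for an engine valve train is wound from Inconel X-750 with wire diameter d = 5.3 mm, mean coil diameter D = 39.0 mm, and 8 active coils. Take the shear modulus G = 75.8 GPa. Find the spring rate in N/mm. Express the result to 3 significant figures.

k = Gd⁴/(8D³N_a) = (75.8×10³ × 5.3⁴) / (8 × 39.0³ × 8)
  = 5.98098e+07 / 3.79642e+06 = 15.754 N/mm

15.8 N/mm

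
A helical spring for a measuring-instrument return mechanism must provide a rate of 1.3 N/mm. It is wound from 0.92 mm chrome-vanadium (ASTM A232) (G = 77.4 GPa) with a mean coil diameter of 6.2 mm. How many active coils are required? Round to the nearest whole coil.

N_a = Gd⁴/(8D³k) = (77.4×10³ × 0.92⁴)/(8 × 6.2³ × 1.3)
    = 55448.8 / 2478.61 = 22.37 → 22 coils

22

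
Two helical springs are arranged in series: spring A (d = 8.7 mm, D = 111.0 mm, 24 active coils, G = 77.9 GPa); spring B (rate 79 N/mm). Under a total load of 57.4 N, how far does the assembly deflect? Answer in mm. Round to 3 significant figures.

34.5 mm

k_A = Gd⁴/(8D³N_a) = (77.9×10³)(8.7⁴)/(8·111.0³·24) = 1.6996 N/mm
Series: 1/k_eq = 1/1.6996 + 1/79 = 0.60104; k_eq = 1.6638 N/mm
δ = F/k_eq = 57.4/1.6638 = 34.499 mm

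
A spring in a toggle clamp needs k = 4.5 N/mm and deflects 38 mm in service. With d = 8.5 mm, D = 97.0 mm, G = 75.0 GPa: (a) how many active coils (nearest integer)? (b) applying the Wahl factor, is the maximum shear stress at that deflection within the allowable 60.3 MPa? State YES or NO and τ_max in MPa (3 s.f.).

N_a = Gd⁴/(8D³k) = (75.0×10³)(8.5⁴)/(8·97.0³·4.5) = 11.92 → N_a = 12
Actual rate k = Gd⁴/(8D³·12) = 4.4684 N/mm
Working load F = kδ = 4.4684·38 = 169.8 N
C = 97.0/8.5 = 11.4118; K_W = (4C−1)/(4C−4)+0.615/C = 1.1259
τ_max = K_W·8FD/(πd³) = 1.1259·68.295 = 76.895 MPa
τ_max > 60.3 MPa → exceeds allowable

(a) 12 coils; (b) NO, τ_max = 76.9 MPa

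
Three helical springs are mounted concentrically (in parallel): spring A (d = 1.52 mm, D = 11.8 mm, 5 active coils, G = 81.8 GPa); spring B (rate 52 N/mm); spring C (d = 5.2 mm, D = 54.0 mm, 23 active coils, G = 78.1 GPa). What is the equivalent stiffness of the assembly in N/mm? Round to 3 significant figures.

60.6 N/mm

k_A = Gd⁴/(8D³N_a) = (81.8×10³)(1.52⁴)/(8·11.8³·5) = 6.6439 N/mm
k_C = Gd⁴/(8D³N_a) = (78.1×10³)(5.2⁴)/(8·54.0³·23) = 1.9709 N/mm
Parallel: k_eq = 6.6439 + 52 + 1.9709 = 60.615 N/mm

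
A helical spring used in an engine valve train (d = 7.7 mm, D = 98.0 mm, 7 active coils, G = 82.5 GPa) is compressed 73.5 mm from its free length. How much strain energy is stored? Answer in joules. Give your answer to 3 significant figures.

14.9 J

k = Gd⁴/(8D³N_a) = (82.5×10³)(7.7⁴)/(8·98.0³·7) = 5.5024 N/mm
U = ½kδ² = 0.5 × 5.5024 × 73.5² = 14863 N·mm = 14.863 J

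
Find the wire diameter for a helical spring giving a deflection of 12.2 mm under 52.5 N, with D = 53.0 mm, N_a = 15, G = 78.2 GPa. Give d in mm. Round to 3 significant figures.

5.60 mm

Required rate k = F/δ = 52.5/12.2 = 4.3033 N/mm
d = (8D³N_a·k / G)^(1/4) = (8·53.0³·15·4.3033 / (78.2×10³))^0.25
  = (983.11)^0.25 = 5.5995 mm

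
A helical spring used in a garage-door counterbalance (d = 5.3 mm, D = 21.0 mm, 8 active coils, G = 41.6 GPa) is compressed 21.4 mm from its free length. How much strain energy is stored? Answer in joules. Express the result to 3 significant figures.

12.7 J

k = Gd⁴/(8D³N_a) = (41.6×10³)(5.3⁴)/(8·21.0³·8) = 55.381 N/mm
U = ½kδ² = 0.5 × 55.381 × 21.4² = 12681 N·mm = 12.681 J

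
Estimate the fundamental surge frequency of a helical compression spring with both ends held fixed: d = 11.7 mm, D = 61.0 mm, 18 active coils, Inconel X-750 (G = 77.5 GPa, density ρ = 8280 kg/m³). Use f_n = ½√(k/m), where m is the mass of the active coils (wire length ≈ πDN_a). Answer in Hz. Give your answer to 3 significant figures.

k = Gd⁴/(8D³N_a) = (77.5×10³)(11.7⁴)/(8·61.0³·18) = 44.432 N/mm = 44432 N/m
Wire length L = πDN_a = π·61.0·18 = 3449.5 mm
m = ρ·(πd²/4)·L = 8280 × 107.51×10⁻⁶ m² × 3.4495 m = 3.0707 kg
f_n = ½√(k/m) = 0.5·√(44432/3.0707) = 0.5·√(14469) = 60.144 Hz

60.1 Hz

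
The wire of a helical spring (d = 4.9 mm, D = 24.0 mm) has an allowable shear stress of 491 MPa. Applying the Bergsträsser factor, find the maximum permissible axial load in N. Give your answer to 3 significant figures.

C = D/d = 24.0/4.9 = 4.8980
K_B = (4C+2)/(4C−3) = 21.592/16.592 = 1.3014
τ_max = K·8FD/(πd³) → F_max = τ_allow·πd³/(8DK)
F_max = 491·π·4.9³/(8·24.0·1.3014) = 1.8148e+05/249.86 = 726.31 N

726 N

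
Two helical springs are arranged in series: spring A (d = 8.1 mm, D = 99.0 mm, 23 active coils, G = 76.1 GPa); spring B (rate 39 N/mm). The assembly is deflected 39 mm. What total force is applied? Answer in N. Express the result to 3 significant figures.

68.3 N

k_A = Gd⁴/(8D³N_a) = (76.1×10³)(8.1⁴)/(8·99.0³·23) = 1.8349 N/mm
Series: 1/k_eq = 1/1.8349 + 1/39 = 0.57064; k_eq = 1.7524 N/mm
F = k_eq·δ = 1.7524·39 = 68.344 N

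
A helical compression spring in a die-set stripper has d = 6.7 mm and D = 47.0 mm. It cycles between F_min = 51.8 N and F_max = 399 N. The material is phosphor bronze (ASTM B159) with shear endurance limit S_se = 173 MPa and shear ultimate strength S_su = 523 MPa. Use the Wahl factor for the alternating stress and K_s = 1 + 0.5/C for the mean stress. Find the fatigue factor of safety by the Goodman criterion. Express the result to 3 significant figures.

1.50

C = D/d = 47.0/6.7 = 7.0149; K_W = (4C−1)/(4C−4)+0.615/C = 1.2124; K_s = 1+0.5/C = 1.0713
F_a = (F_max−F_min)/2 = 173.6 N; F_m = (F_max+F_min)/2 = 225.4 N
τ_a = K_W·8F_aD/(πd³) = 1.2124 × 69.082 = 83.752 MPa
τ_m = K_s·8F_mD/(πd³) = 1.0713 × 89.695 = 96.088 MPa
Goodman: 1/n_f = τ_a/S_se + τ_m/S_su = 83.752/173 + 96.088/523 = 0.48412 + 0.18372 = 0.66784
n_f = 1/0.66784 = 1.497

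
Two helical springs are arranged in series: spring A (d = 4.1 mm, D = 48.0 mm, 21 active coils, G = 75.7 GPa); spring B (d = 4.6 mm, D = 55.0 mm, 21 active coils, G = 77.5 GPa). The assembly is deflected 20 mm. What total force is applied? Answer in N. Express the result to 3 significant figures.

k_A = Gd⁴/(8D³N_a) = (75.7×10³)(4.1⁴)/(8·48.0³·21) = 1.1513 N/mm
k_B = Gd⁴/(8D³N_a) = (77.5×10³)(4.6⁴)/(8·55.0³·21) = 1.2415 N/mm
Series: 1/k_eq = 1/1.1513 + 1/1.2415 = 1.6741; k_eq = 0.59735 N/mm
F = k_eq·δ = 0.59735·20 = 11.947 N

11.9 N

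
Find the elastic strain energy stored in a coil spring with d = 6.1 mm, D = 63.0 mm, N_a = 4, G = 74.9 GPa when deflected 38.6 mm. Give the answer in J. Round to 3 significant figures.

k = Gd⁴/(8D³N_a) = (74.9×10³)(6.1⁴)/(8·63.0³·4) = 12.961 N/mm
U = ½kδ² = 0.5 × 12.961 × 38.6² = 9655.5 N·mm = 9.6555 J

9.66 J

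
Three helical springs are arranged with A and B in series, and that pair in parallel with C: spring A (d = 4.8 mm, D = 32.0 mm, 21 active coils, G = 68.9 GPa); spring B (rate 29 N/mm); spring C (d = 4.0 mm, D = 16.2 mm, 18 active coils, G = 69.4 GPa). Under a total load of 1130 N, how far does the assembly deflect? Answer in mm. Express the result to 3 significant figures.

k_A = Gd⁴/(8D³N_a) = (68.9×10³)(4.8⁴)/(8·32.0³·21) = 6.6439 N/mm
k_C = Gd⁴/(8D³N_a) = (69.4×10³)(4.0⁴)/(8·16.2³·18) = 29.02 N/mm
Springs A,B series: k_AB = 1/(1/6.6439+1/29) = 5.4055 N/mm; parallel with C: k_eq = 5.4055+29.02 = 34.425 N/mm
δ = F/k_eq = 1130/34.425 = 32.825 mm

32.8 mm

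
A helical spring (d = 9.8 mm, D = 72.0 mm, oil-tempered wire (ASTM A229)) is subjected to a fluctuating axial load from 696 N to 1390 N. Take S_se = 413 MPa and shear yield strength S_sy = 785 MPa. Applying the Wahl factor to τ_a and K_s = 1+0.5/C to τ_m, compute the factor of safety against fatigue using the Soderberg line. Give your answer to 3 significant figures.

C = D/d = 72.0/9.8 = 7.3469; K_W = (4C−1)/(4C−4)+0.615/C = 1.2019; K_s = 1+0.5/C = 1.0681
F_a = (F_max−F_min)/2 = 347 N; F_m = (F_max+F_min)/2 = 1043 N
τ_a = K_W·8F_aD/(πd³) = 1.2019 × 67.596 = 81.243 MPa
τ_m = K_s·8F_mD/(πd³) = 1.0681 × 203.18 = 217.01 MPa
Soderberg: 1/n_f = τ_a/S_se + τ_m/S_sy = 81.243/413 + 217.01/785 = 0.19671 + 0.27644 = 0.47315
n_f = 1/0.47315 = 2.113

2.11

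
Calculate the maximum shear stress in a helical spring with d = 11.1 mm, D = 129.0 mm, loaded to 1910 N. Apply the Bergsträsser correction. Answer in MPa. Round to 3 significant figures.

Spring index C = D/d = 129.0/11.1 = 11.6216
K_B = (4C+2)/(4C−3) = 48.486/43.486 = 1.1150
τ₀ = 8FD/(πd³) = 8·1910·129.0/(π·11.1³) = 1.97112e+06/4296.5 = 458.77 MPa
τ_max = K·τ₀ = 1.1150 × 458.77 = 511.52 MPa

512 MPa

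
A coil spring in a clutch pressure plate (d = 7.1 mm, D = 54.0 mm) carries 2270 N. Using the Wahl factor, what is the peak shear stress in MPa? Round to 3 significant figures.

1040 MPa

Spring index C = D/d = 54.0/7.1 = 7.6056
K_W = (4C−1)/(4C−4) + 0.615/C = 29.423/26.423 + 0.0809 = 1.1944
τ₀ = 8FD/(πd³) = 8·2270·54.0/(π·7.1³) = 980640/1124.4 = 872.14 MPa
τ_max = K·τ₀ = 1.1944 × 872.14 = 1041.7 MPa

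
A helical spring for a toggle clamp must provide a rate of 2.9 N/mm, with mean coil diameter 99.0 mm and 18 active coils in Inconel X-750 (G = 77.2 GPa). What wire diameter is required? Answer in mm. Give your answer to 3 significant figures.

8.51 mm

d = (8D³N_a·k / G)^(1/4) = (8·99.0³·18·2.9 / (77.2×10³))^0.25
  = (5248.7)^0.25 = 8.5116 mm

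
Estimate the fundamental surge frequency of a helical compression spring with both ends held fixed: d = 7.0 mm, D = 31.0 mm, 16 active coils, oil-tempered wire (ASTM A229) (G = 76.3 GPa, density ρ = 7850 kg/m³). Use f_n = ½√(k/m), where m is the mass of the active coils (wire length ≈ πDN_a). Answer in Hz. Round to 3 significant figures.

k = Gd⁴/(8D³N_a) = (76.3×10³)(7.0⁴)/(8·31.0³·16) = 48.042 N/mm = 48042 N/m
Wire length L = πDN_a = π·31.0·16 = 1558.2 mm
m = ρ·(πd²/4)·L = 7850 × 38.485×10⁻⁶ m² × 1.5582 m = 0.47075 kg
f_n = ½√(k/m) = 0.5·√(48042/0.47075) = 0.5·√(1.0206e+05) = 159.73 Hz

160 Hz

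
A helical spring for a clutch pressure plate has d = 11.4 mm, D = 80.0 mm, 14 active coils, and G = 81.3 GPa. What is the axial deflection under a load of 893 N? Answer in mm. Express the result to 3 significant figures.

37.3 mm

k = Gd⁴/(8D³N_a) = (81.3×10³)(11.4⁴)/(8·80.0³·14) = 23.945 N/mm
δ = F/k = 893 / 23.945 = 37.293 mm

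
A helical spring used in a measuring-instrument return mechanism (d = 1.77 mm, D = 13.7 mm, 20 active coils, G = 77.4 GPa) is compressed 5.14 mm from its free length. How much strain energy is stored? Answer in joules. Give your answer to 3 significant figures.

k = Gd⁴/(8D³N_a) = (77.4×10³)(1.77⁴)/(8·13.7³·20) = 1.8465 N/mm
U = ½kδ² = 0.5 × 1.8465 × 5.14² = 24.392 N·mm = 0.024392 J

0.0244 J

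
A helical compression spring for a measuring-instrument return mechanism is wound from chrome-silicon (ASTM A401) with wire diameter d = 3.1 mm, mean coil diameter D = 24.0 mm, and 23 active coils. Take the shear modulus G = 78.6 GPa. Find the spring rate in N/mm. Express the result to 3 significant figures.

2.85 N/mm

k = Gd⁴/(8D³N_a) = (78.6×10³ × 3.1⁴) / (8 × 24.0³ × 23)
  = 7.25888e+06 / 2.54362e+06 = 2.8538 N/mm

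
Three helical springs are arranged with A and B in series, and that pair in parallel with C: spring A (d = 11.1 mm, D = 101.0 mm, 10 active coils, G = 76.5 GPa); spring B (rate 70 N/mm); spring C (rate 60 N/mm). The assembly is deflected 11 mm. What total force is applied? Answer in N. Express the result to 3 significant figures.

789 N

k_A = Gd⁴/(8D³N_a) = (76.5×10³)(11.1⁴)/(8·101.0³·10) = 14.09 N/mm
Springs A,B series: k_AB = 1/(1/14.09+1/70) = 11.729 N/mm; parallel with C: k_eq = 11.729+60 = 71.729 N/mm
F = k_eq·δ = 71.729·11 = 789.02 N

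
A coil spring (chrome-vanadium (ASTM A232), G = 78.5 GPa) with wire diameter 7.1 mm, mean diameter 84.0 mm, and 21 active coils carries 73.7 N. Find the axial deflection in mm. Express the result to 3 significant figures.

36.8 mm

k = Gd⁴/(8D³N_a) = (78.5×10³)(7.1⁴)/(8·84.0³·21) = 2.0033 N/mm
δ = F/k = 73.7 / 2.0033 = 36.788 mm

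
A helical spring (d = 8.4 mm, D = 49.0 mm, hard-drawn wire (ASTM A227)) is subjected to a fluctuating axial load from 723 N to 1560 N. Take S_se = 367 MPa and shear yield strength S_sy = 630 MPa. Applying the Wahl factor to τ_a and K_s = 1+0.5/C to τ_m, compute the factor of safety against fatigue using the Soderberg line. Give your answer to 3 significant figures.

1.40

C = D/d = 49.0/8.4 = 5.8333; K_W = (4C−1)/(4C−4)+0.615/C = 1.2606; K_s = 1+0.5/C = 1.0857
F_a = (F_max−F_min)/2 = 418.5 N; F_m = (F_max+F_min)/2 = 1141.5 N
τ_a = K_W·8F_aD/(πd³) = 1.2606 × 88.104 = 111.06 MPa
τ_m = K_s·8F_mD/(πd³) = 1.0857 × 240.31 = 260.91 MPa
Soderberg: 1/n_f = τ_a/S_se + τ_m/S_sy = 111.06/367 + 260.91/630 = 0.30263 + 0.41414 = 0.71677
n_f = 1/0.71677 = 1.395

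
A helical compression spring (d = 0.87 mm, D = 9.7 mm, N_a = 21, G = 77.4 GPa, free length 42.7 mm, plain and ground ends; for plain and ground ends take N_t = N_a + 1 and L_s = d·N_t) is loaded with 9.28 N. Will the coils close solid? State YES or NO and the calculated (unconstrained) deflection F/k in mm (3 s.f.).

YES, δ = 32.1 mm

k = Gd⁴/(8D³N_a) = (77.4×10³)(0.87⁴)/(8·9.7³·21) = 0.2892 N/mm
N_t = 22; L_s = 0.87·22 = 19.14 mm; δ_solid = L₀ − L_s = 42.7 − 19.14 = 23.56 mm
δ = F/k = 9.28/0.2892 = 32.089 mm
δ ≥ δ_solid → spring goes solid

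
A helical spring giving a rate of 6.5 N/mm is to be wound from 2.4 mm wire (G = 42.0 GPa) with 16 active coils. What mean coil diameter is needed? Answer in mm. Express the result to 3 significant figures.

D = (Gd⁴/(8N_a·k))^(1/3) = (42.0×10³·2.4⁴/(8·16·6.5))^(1/3)
  = (1674.83)^(1/3) = 11.8756 mm

11.9 mm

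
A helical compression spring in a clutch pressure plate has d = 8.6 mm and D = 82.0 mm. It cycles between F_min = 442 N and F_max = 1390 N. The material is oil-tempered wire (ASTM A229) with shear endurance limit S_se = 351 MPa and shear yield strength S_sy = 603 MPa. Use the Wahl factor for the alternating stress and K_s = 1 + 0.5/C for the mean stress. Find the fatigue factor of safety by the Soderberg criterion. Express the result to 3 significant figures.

C = D/d = 82.0/8.6 = 9.5349; K_W = (4C−1)/(4C−4)+0.615/C = 1.1524; K_s = 1+0.5/C = 1.0524
F_a = (F_max−F_min)/2 = 474 N; F_m = (F_max+F_min)/2 = 916 N
τ_a = K_W·8F_aD/(πd³) = 1.1524 × 155.61 = 179.32 MPa
τ_m = K_s·8F_mD/(πd³) = 1.0524 × 300.71 = 316.48 MPa
Soderberg: 1/n_f = τ_a/S_se + τ_m/S_sy = 179.32/351 + 316.48/603 = 0.51089 + 0.52485 = 1.0357
n_f = 1/1.0357 = 0.9655

0.965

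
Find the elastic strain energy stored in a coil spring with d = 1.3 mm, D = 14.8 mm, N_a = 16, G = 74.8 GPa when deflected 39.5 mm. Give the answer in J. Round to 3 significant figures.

k = Gd⁴/(8D³N_a) = (74.8×10³)(1.3⁴)/(8·14.8³·16) = 0.51485 N/mm
U = ½kδ² = 0.5 × 0.51485 × 39.5² = 401.65 N·mm = 0.40165 J

0.402 J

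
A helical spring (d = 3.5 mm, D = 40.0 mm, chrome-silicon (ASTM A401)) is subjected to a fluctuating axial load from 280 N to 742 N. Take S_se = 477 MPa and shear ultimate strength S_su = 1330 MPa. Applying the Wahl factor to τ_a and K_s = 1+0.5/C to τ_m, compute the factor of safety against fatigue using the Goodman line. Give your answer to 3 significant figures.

0.445

C = D/d = 40.0/3.5 = 11.4286; K_W = (4C−1)/(4C−4)+0.615/C = 1.1257; K_s = 1+0.5/C = 1.0437
F_a = (F_max−F_min)/2 = 231 N; F_m = (F_max+F_min)/2 = 511 N
τ_a = K_W·8F_aD/(πd³) = 1.1257 × 548.79 = 617.79 MPa
τ_m = K_s·8F_mD/(πd³) = 1.0437 × 1214 = 1267.1 MPa
Goodman: 1/n_f = τ_a/S_se + τ_m/S_su = 617.79/477 + 1267.1/1330 = 1.29516 + 0.95271 = 2.2479
n_f = 1/2.2479 = 0.4449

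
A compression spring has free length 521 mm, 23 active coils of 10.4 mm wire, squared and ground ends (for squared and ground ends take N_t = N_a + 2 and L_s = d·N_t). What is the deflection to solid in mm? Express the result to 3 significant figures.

261 mm

N_t = 25; L_s = 10.4·25 = 260 mm
δ_solid = L₀ − L_s = 521 − 260 = 261 mm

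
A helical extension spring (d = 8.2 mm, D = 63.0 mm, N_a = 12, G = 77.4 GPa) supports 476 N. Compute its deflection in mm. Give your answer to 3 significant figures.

k = Gd⁴/(8D³N_a) = (77.4×10³)(8.2⁴)/(8·63.0³·12) = 14.578 N/mm
δ = F/k = 476 / 14.578 = 32.652 mm

32.7 mm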